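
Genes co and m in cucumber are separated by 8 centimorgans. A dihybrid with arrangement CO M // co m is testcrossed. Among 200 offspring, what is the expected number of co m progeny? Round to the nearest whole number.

A map distance of 8 centimorgans corresponds to a recombination frequency of 0.080.
The F1 is CO M / co m, so co m is a parental gamete class with expected frequency (1 − r)/2 = 0.920/2 = 0.4600.
Expected number = 0.4600 × 200 = 92.00 ≈ 92.

92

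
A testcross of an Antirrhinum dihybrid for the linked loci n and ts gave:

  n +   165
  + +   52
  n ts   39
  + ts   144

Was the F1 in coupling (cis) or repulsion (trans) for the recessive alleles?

trans

The two most frequent classes are + ts (144) and n + (165); these are the parental (non-recombinant) types.
So the F1 carried + ts on one chromosome and n + on the other — the recessive alleles are on opposite chromosomes (trans / repulsion).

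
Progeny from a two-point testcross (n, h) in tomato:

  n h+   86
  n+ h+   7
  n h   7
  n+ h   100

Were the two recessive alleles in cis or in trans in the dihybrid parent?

The two most frequent classes are n+ h (100) and n h+ (86); these are the parental (non-recombinant) types.
So the F1 carried n+ h on one chromosome and n h+ on the other — the recessive alleles are on opposite chromosomes (trans / repulsion).

trans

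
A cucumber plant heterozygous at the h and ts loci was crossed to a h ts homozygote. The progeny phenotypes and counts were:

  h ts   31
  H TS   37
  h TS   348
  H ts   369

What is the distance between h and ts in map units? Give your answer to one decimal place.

The two most frequent classes, H ts (369) and h TS (348), are the parental types, so the F1 was H ts / h TS.
The recombinant classes are H TS and h ts: 37 + 31 = 68.
Recombination frequency = 68/785 = 0.0866 ≈ 8.7%, i.e. 8.7 map units.

8.7 map units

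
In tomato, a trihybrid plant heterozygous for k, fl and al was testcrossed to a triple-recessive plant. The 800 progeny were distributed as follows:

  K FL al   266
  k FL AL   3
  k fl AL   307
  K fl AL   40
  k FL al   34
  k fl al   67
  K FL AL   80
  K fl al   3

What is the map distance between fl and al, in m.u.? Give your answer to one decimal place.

19.1 m.u.

The two most frequent reciprocal classes, k fl AL and K FL al, are the parental types, so the F1 was k fl AL / K FL al.
The two rarest classes, k FL AL and K fl al, are the double crossovers. Comparing them with the parentals, only the fl allele has switched, so fl is the middle locus and the order is al – fl – k.
Crossovers in the al–fl interval produce the single-crossover classes k fl al and K FL AL (67 + 80 = 147) plus the double crossovers (6).
RF(al–fl) = (147 + 6) / 800 = 153/800 = 0.1913 → 19.1 m.u.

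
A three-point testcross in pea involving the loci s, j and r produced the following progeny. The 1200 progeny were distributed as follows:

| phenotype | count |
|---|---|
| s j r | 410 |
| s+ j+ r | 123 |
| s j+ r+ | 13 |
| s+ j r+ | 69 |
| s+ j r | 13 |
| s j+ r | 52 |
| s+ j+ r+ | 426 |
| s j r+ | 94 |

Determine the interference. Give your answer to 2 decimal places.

The two most frequent reciprocal classes, s+ j+ r+ and s j r, are the parental types, so the F1 was s+ j+ r+ / s j r.
The two rarest classes, s j+ r+ and s+ j r, are the double crossovers. Comparing them with the parentals, only the s allele has switched, so s is the middle locus and the order is j – s – r.
j–s: (121 + 26)/1200 = 0.1225; s–r: (217 + 26)/1200 = 0.2025.
Expected DCO frequency = 0.1225 × 0.2025 ≈ 0.02481; observed = 26/1200 ≈ 0.02167.
Coefficient of coincidence = 0.02167/0.02481 ≈ 0.87; interference = 1 − 0.87 = 0.13.

0.13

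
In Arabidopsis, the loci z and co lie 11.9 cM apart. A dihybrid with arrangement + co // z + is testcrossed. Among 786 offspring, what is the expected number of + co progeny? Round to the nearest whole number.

346

A map distance of 11.9 cM corresponds to a recombination frequency of 0.119.
The F1 is + co / z +, so + co is a parental gamete class with expected frequency (1 − r)/2 = 0.881/2 = 0.4405.
Expected number = 0.4405 × 786 = 346.23 ≈ 346.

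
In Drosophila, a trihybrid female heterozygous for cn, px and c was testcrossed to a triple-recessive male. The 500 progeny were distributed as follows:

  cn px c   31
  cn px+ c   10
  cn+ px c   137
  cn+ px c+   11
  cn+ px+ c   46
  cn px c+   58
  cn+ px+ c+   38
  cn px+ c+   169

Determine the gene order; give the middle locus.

c

The two most frequent reciprocal classes, cn px+ c+ and cn+ px c, are the parental types, so the F1 was cn px+ c+ / cn+ px c.
The two rarest classes, cn px+ c and cn+ px c+, are the double crossovers. Comparing them with the parentals, only the c allele has switched, so c is the middle locus and the order is px – c – cn.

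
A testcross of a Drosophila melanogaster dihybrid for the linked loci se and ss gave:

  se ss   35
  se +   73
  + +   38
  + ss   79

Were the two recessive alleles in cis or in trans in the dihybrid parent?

The two most frequent classes are + ss (79) and se + (73); these are the parental (non-recombinant) types.
So the F1 carried + ss on one chromosome and se + on the other — the recessive alleles are on opposite chromosomes (trans / repulsion).

trans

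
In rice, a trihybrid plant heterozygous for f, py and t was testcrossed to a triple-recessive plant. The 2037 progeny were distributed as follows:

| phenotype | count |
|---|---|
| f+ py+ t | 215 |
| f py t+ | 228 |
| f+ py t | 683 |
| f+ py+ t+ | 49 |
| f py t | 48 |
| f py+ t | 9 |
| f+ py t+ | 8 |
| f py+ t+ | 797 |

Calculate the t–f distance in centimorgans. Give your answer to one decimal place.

5.6 centimorgans

The two most frequent reciprocal classes, f py+ t+ and f+ py t, are the parental types, so the F1 was f py+ t+ / f+ py t.
The two rarest classes, f py+ t and f+ py t+, are the double crossovers. Comparing them with the parentals, only the t allele has switched, so t is the middle locus and the order is f – t – py.
Crossovers in the f–t interval produce the single-crossover classes f+ py+ t+ and f py t (49 + 48 = 97) plus the double crossovers (17).
RF(f–t) = (97 + 17) / 2037 = 114/2037 = 0.0560 → 5.6 centimorgans.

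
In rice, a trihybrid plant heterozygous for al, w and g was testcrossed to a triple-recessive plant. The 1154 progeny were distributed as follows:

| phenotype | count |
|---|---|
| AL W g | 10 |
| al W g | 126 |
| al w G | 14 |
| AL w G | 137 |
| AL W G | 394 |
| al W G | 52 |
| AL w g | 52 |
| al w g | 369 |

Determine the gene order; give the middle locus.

g

The two most frequent reciprocal classes, AL W G and al w g, are the parental types, so the F1 was AL W G / al w g.
The two rarest classes, AL W g and al w G, are the double crossovers. Comparing them with the parentals, only the g allele has switched, so g is the middle locus and the order is al – g – w.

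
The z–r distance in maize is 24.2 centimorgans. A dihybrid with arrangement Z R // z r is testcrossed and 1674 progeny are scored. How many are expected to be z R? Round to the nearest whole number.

203

A map distance of 24.2 centimorgans corresponds to a recombination frequency of 0.242.
The F1 is Z R / z r, so z R is a recombinant gamete class with expected frequency r/2 = 0.242/2 = 0.1210.
Expected number = 0.1210 × 1674 = 202.55 ≈ 203.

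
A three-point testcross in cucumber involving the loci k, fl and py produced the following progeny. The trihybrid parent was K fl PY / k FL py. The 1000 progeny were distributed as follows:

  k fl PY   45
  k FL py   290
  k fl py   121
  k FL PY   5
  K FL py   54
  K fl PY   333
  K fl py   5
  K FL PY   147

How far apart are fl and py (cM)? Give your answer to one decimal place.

27.8 cM

The two rarest classes, K fl py and k FL PY, are the double crossovers. Comparing them with the parentals, only the py allele has switched, so py is the middle locus and the order is k – py – fl.
Crossovers in the py–fl interval produce the single-crossover classes K FL PY and k fl py (147 + 121 = 268) plus the double crossovers (10).
RF(py–fl) = (268 + 10) / 1000 = 278/1000 = 0.2780 → 27.8 cM.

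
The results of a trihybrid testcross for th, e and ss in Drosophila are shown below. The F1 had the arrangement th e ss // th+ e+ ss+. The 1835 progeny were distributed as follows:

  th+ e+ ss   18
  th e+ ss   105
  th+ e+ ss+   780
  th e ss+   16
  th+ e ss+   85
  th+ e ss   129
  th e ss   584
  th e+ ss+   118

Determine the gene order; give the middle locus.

The two rarest classes, th e ss+ and th+ e+ ss, are the double crossovers. Comparing them with the parentals, only the ss allele has switched, so ss is the middle locus and the order is th – ss – e.

ss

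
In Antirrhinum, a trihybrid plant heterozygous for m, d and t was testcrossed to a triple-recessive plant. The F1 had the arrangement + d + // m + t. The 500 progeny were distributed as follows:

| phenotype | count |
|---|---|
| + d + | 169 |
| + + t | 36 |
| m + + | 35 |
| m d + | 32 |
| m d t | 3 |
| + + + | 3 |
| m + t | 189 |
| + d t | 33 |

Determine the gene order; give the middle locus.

The two rarest classes, + + + and m d t, are the double crossovers. Comparing them with the parentals, only the d allele has switched, so d is the middle locus and the order is t – d – m.

d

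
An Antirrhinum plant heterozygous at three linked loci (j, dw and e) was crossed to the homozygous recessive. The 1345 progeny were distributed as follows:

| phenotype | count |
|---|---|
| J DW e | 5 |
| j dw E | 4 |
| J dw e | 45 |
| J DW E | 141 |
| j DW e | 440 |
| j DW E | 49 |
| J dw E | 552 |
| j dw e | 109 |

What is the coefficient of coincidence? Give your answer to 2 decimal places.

The two most frequent reciprocal classes, j DW e and J dw E, are the parental types, so the F1 was j DW e / J dw E.
The two rarest classes, J DW e and j dw E, are the double crossovers. Comparing them with the parentals, only the j allele has switched, so j is the middle locus and the order is dw – j – e.
dw–j: (250 + 9)/1345 = 0.1926; j–e: (94 + 9)/1345 = 0.0766.
Expected DCO frequency = 0.1926 × 0.0766 ≈ 0.01475; observed = 9/1345 ≈ 0.00669.
Coefficient of coincidence = 0.00669/0.01475 ≈ 0.45.

0.45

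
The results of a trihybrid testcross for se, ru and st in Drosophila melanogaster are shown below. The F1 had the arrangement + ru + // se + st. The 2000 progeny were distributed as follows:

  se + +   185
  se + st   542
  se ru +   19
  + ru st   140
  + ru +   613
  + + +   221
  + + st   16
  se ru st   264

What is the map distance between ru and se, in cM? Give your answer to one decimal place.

26.0 cM

The two rarest classes, se ru + and + + st, are the double crossovers. Comparing them with the parentals, only the se allele has switched, so se is the middle locus and the order is st – se – ru.
Crossovers in the se–ru interval produce the single-crossover classes + + + and se ru st (221 + 264 = 485) plus the double crossovers (35).
RF(se–ru) = (485 + 35) / 2000 = 520/2000 = 0.2600 → 26.0 cM.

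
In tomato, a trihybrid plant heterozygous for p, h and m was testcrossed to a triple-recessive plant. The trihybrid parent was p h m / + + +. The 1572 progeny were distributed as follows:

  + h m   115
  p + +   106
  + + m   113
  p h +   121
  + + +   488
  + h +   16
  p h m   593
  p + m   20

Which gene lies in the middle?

The two rarest classes, p + m and + h +, are the double crossovers. Comparing them with the parentals, only the h allele has switched, so h is the middle locus and the order is m – h – p.

h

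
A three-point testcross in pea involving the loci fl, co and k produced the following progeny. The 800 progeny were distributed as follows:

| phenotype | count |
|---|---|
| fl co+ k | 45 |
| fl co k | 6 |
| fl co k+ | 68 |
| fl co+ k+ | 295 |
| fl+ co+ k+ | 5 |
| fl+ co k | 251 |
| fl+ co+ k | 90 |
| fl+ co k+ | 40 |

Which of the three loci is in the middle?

The two most frequent reciprocal classes, fl+ co k and fl co+ k+, are the parental types, so the F1 was fl+ co k / fl co+ k+.
The two rarest classes, fl co k and fl+ co+ k+, are the double crossovers. Comparing them with the parentals, only the fl allele has switched, so fl is the middle locus and the order is co – fl – k.

fl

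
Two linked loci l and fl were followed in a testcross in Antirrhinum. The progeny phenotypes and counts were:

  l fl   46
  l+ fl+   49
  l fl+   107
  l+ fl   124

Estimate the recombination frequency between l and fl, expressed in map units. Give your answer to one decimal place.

29.1 map units

The two most frequent classes, l+ fl (124) and l fl+ (107), are the parental types, so the F1 was l+ fl / l fl+.
The recombinant classes are l+ fl+ and l fl: 49 + 46 = 95.
Recombination frequency = 95/326 = 0.2914 ≈ 29.1%, i.e. 29.1 map units.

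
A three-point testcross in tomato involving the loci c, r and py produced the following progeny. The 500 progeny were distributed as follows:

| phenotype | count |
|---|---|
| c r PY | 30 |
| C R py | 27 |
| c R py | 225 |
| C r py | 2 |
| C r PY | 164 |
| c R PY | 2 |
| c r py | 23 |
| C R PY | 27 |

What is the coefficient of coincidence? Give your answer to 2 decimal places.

0.61

The two most frequent reciprocal classes, C r PY and c R py, are the parental types, so the F1 was C r PY / c R py.
The two rarest classes, C r py and c R PY, are the double crossovers. Comparing them with the parentals, only the py allele has switched, so py is the middle locus and the order is r – py – c.
r–py: (50 + 4)/500 = 0.1080; py–c: (57 + 4)/500 = 0.1220.
Expected DCO frequency = 0.1080 × 0.1220 ≈ 0.01318; observed = 4/500 ≈ 0.00800.
Coefficient of coincidence = 0.00800/0.01318 ≈ 0.61.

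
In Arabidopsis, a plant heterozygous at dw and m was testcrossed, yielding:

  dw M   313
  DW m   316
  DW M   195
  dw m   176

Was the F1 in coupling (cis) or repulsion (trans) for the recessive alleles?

trans

The two most frequent classes are DW m (316) and dw M (313); these are the parental (non-recombinant) types.
So the F1 carried DW m on one chromosome and dw M on the other — the recessive alleles are on opposite chromosomes (trans / repulsion).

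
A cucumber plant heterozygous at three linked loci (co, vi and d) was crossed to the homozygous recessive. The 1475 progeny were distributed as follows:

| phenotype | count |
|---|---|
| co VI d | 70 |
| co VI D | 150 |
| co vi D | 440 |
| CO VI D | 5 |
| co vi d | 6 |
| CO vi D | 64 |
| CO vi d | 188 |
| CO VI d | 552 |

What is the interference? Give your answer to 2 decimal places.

The two most frequent reciprocal classes, co vi D and CO VI d, are the parental types, so the F1 was co vi D / CO VI d.
The two rarest classes, co vi d and CO VI D, are the double crossovers. Comparing them with the parentals, only the d allele has switched, so d is the middle locus and the order is vi – d – co.
vi–d: (338 + 11)/1475 = 0.2366; d–co: (134 + 11)/1475 = 0.0983.
Expected DCO frequency = 0.2366 × 0.0983 ≈ 0.02326; observed = 11/1475 ≈ 0.00746.
Coefficient of coincidence = 0.00746/0.02326 ≈ 0.32; interference = 1 − 0.32 = 0.68.

0.68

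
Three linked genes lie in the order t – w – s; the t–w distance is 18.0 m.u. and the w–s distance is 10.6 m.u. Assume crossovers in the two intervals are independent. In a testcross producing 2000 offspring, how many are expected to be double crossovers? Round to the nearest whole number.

38

Map distances give recombination frequencies of 0.180 and 0.106 for the two intervals.
With no interference, expected double-crossover frequency = 0.180 × 0.106 = 0.01908.
Expected number = 0.01908 × 2000 = 38.16 ≈ 38.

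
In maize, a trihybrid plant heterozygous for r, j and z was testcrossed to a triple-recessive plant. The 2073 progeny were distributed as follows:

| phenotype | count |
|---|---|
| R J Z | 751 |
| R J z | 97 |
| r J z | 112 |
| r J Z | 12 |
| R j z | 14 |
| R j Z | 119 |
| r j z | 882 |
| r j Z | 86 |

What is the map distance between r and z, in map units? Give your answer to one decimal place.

10.1 map units

The two most frequent reciprocal classes, r j z and R J Z, are the parental types, so the F1 was r j z / R J Z.
The two rarest classes, R j z and r J Z, are the double crossovers. Comparing them with the parentals, only the r allele has switched, so r is the middle locus and the order is z – r – j.
Crossovers in the z–r interval produce the single-crossover classes r j Z and R J z (86 + 97 = 183) plus the double crossovers (26).
RF(z–r) = (183 + 26) / 2073 = 209/2073 = 0.1008 → 10.1 map units.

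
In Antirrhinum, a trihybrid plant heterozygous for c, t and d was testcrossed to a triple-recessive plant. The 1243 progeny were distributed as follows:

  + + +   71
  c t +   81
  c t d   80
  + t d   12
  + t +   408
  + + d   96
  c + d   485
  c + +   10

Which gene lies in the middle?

d

The two most frequent reciprocal classes, c + d and + t +, are the parental types, so the F1 was c + d / + t +.
The two rarest classes, c + + and + t d, are the double crossovers. Comparing them with the parentals, only the d allele has switched, so d is the middle locus and the order is c – d – t.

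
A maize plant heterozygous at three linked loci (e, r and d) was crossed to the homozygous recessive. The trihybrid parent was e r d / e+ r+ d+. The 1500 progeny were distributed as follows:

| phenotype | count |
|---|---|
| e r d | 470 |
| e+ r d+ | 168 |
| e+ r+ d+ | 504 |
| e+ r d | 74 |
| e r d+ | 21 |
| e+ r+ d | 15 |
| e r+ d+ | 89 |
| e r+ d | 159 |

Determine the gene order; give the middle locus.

The two rarest classes, e r d+ and e+ r+ d, are the double crossovers. Comparing them with the parentals, only the d allele has switched, so d is the middle locus and the order is e – d – r.

d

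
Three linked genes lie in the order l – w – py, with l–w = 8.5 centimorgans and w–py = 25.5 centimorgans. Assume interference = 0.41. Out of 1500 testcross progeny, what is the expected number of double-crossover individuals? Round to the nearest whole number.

19

Map distances give recombination frequencies of 0.085 and 0.255 for the two intervals.
With interference 0.41 (so coincidence = 0.59), expected double-crossover frequency = 0.085 × 0.255 × 0.59 = 0.01279.
Expected number = 0.01279 × 1500 = 19.18 ≈ 19.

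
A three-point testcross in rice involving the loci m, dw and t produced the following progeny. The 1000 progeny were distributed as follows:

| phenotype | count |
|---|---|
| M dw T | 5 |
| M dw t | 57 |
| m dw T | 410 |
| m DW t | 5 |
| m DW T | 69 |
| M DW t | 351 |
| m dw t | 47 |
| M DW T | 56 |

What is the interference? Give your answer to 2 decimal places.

The two most frequent reciprocal classes, M DW t and m dw T, are the parental types, so the F1 was M DW t / m dw T.
The two rarest classes, m DW t and M dw T, are the double crossovers. Comparing them with the parentals, only the m allele has switched, so m is the middle locus and the order is t – m – dw.
t–m: (103 + 10)/1000 = 0.1130; m–dw: (126 + 10)/1000 = 0.1360.
Expected DCO frequency = 0.1130 × 0.1360 ≈ 0.01537; observed = 10/1000 ≈ 0.01000.
Coefficient of coincidence = 0.01000/0.01537 ≈ 0.65; interference = 1 − 0.65 = 0.35.

0.35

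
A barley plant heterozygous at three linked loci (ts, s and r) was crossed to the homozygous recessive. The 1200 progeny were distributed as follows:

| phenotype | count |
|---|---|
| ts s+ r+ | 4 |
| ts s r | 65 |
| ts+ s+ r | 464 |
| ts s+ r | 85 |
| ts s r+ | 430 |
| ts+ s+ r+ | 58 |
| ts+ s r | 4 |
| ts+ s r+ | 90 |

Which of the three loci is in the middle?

The two most frequent reciprocal classes, ts s r+ and ts+ s+ r, are the parental types, so the F1 was ts s r+ / ts+ s+ r.
The two rarest classes, ts s+ r+ and ts+ s r, are the double crossovers. Comparing them with the parentals, only the s allele has switched, so s is the middle locus and the order is r – s – ts.

s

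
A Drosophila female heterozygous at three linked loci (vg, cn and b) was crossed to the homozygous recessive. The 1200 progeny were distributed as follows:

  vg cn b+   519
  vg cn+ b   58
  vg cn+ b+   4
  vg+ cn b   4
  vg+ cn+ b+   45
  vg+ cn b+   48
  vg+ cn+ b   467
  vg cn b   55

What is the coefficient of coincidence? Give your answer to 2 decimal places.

The two most frequent reciprocal classes, vg+ cn+ b and vg cn b+, are the parental types, so the F1 was vg+ cn+ b / vg cn b+.
The two rarest classes, vg+ cn b and vg cn+ b+, are the double crossovers. Comparing them with the parentals, only the cn allele has switched, so cn is the middle locus and the order is vg – cn – b.
vg–cn: (106 + 8)/1200 = 0.0950; cn–b: (100 + 8)/1200 = 0.0900.
Expected DCO frequency = 0.0950 × 0.0900 ≈ 0.00855; observed = 8/1200 ≈ 0.00667.
Coefficient of coincidence = 0.00667/0.00855 ≈ 0.78.

0.78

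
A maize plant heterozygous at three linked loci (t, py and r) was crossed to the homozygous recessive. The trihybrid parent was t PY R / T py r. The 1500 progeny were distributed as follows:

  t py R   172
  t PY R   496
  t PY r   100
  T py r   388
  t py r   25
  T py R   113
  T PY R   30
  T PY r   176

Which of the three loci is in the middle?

The two rarest classes, T PY R and t py r, are the double crossovers. Comparing them with the parentals, only the t allele has switched, so t is the middle locus and the order is r – t – py.

t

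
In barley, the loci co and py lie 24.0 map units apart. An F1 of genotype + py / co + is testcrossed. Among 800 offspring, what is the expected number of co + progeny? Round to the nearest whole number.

304

A map distance of 24.0 map units corresponds to a recombination frequency of 0.240.
The F1 is + py / co +, so co + is a parental gamete class with expected frequency (1 − r)/2 = 0.760/2 = 0.3800.
Expected number = 0.3800 × 800 = 304.00 ≈ 304.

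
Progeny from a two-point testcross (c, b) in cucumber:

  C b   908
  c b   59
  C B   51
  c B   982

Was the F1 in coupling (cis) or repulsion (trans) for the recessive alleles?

trans

The two most frequent classes are C b (908) and c B (982); these are the parental (non-recombinant) types.
So the F1 carried C b on one chromosome and c B on the other — the recessive alleles are on opposite chromosomes (trans / repulsion).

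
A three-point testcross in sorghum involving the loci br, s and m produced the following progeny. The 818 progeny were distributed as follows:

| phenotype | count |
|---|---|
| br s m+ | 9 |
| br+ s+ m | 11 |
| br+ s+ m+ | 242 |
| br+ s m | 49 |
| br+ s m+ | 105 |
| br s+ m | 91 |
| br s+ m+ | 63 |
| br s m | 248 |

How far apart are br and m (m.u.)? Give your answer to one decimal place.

The two most frequent reciprocal classes, br s m and br+ s+ m+, are the parental types, so the F1 was br s m / br+ s+ m+.
The two rarest classes, br s m+ and br+ s+ m, are the double crossovers. Comparing them with the parentals, only the m allele has switched, so m is the middle locus and the order is br – m – s.
Crossovers in the br–m interval produce the single-crossover classes br+ s m and br s+ m+ (49 + 63 = 112) plus the double crossovers (20).
RF(br–m) = (112 + 20) / 818 = 132/818 = 0.1614 → 16.1 m.u.

16.1 m.u.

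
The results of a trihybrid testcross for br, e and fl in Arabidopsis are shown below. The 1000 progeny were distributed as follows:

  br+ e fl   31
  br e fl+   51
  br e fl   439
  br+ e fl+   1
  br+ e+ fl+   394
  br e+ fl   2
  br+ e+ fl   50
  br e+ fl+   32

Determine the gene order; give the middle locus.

e

The two most frequent reciprocal classes, br+ e+ fl+ and br e fl, are the parental types, so the F1 was br+ e+ fl+ / br e fl.
The two rarest classes, br+ e fl+ and br e+ fl, are the double crossovers. Comparing them with the parentals, only the e allele has switched, so e is the middle locus and the order is fl – e – br.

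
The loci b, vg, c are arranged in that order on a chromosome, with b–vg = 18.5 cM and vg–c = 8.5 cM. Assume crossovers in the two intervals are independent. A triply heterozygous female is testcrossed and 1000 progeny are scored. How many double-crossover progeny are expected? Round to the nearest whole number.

16

Map distances give recombination frequencies of 0.185 and 0.085 for the two intervals.
With no interference, expected double-crossover frequency = 0.185 × 0.085 = 0.01572.
Expected number = 0.01572 × 1000 = 15.72 ≈ 16.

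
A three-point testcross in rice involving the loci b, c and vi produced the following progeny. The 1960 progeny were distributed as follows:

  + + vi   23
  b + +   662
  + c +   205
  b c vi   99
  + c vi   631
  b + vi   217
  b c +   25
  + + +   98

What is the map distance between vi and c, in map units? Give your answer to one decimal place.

The two most frequent reciprocal classes, + c vi and b + +, are the parental types, so the F1 was + c vi / b + +.
The two rarest classes, + + vi and b c +, are the double crossovers. Comparing them with the parentals, only the c allele has switched, so c is the middle locus and the order is b – c – vi.
Crossovers in the c–vi interval produce the single-crossover classes + c + and b + vi (205 + 217 = 422) plus the double crossovers (48).
RF(c–vi) = (422 + 48) / 1960 = 470/1960 = 0.2398 → 24.0 map units.

24.0 map units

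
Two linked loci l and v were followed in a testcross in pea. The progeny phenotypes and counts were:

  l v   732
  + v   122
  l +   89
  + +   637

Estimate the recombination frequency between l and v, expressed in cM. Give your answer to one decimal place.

The two most frequent classes, + + (637) and l v (732), are the parental types, so the F1 was + + / l v.
The recombinant classes are + v and l +: 122 + 89 = 211.
Recombination frequency = 211/1580 = 0.1335 ≈ 13.4%, i.e. 13.4 cM.

13.4 cM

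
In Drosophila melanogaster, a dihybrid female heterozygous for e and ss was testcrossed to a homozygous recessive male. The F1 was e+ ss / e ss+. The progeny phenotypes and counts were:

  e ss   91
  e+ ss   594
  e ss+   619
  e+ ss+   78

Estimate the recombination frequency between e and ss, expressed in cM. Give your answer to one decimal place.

12.2 cM

The recombinant classes are e+ ss+ and e ss: 78 + 91 = 169.
Recombination frequency = 169/1382 = 0.1223 ≈ 12.2%, i.e. 12.2 cM.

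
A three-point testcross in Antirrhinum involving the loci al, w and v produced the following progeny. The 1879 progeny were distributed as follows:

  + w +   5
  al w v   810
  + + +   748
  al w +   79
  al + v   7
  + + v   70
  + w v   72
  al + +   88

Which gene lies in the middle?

The two most frequent reciprocal classes, + + + and al w v, are the parental types, so the F1 was + + + / al w v.
The two rarest classes, + w + and al + v, are the double crossovers. Comparing them with the parentals, only the w allele has switched, so w is the middle locus and the order is al – w – v.

w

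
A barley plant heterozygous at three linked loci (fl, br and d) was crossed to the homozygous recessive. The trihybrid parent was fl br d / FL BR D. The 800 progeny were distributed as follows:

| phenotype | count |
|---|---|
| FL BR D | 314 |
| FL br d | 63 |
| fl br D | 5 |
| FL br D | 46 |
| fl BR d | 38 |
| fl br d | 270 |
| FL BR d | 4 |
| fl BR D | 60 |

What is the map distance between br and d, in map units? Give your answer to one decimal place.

The two rarest classes, fl br D and FL BR d, are the double crossovers. Comparing them with the parentals, only the d allele has switched, so d is the middle locus and the order is br – d – fl.
Crossovers in the br–d interval produce the single-crossover classes fl BR d and FL br D (38 + 46 = 84) plus the double crossovers (9).
RF(br–d) = (84 + 9) / 800 = 93/800 = 0.1163 → 11.6 map units.

11.6 map units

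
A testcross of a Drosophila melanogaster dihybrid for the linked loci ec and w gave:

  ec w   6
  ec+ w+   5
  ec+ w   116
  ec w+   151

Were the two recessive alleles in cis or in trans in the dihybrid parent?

trans

The two most frequent classes are ec+ w (116) and ec w+ (151); these are the parental (non-recombinant) types.
So the F1 carried ec+ w on one chromosome and ec w+ on the other — the recessive alleles are on opposite chromosomes (trans / repulsion).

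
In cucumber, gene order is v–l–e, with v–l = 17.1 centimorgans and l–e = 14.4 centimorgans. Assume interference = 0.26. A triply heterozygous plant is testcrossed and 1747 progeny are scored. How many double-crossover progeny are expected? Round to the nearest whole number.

32

Map distances give recombination frequencies of 0.171 and 0.144 for the two intervals.
With interference 0.26 (so coincidence = 0.74), expected double-crossover frequency = 0.171 × 0.144 × 0.74 = 0.01822.
Expected number = 0.01822 × 1747 = 31.83 ≈ 32.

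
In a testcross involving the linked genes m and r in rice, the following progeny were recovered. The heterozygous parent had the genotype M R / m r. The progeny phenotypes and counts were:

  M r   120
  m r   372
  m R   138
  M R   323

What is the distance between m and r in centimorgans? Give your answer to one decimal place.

The recombinant classes are M r and m R: 120 + 138 = 258.
Recombination frequency = 258/953 = 0.2707 ≈ 27.1%, i.e. 27.1 centimorgans.

27.1 centimorgans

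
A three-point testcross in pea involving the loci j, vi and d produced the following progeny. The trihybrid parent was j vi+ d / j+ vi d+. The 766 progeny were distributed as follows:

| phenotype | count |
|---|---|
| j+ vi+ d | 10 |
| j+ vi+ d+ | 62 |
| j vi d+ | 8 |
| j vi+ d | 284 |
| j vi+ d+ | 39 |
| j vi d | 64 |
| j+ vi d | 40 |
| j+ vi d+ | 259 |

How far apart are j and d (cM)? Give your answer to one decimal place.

The two rarest classes, j+ vi+ d and j vi d+, are the double crossovers. Comparing them with the parentals, only the j allele has switched, so j is the middle locus and the order is vi – j – d.
Crossovers in the j–d interval produce the single-crossover classes j vi+ d+ and j+ vi d (39 + 40 = 79) plus the double crossovers (18).
RF(j–d) = (79 + 18) / 766 = 97/766 = 0.1266 → 12.7 cM.

12.7 cM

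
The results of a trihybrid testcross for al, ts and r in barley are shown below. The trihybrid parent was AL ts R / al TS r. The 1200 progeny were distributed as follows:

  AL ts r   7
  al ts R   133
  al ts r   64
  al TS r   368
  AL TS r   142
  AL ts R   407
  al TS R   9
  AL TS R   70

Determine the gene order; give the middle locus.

The two rarest classes, AL ts r and al TS R, are the double crossovers. Comparing them with the parentals, only the r allele has switched, so r is the middle locus and the order is al – r – ts.

r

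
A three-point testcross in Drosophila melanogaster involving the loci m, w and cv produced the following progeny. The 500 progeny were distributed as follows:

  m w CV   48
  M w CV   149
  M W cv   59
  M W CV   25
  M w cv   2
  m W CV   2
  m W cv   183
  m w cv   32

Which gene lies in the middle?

The two most frequent reciprocal classes, m W cv and M w CV, are the parental types, so the F1 was m W cv / M w CV.
The two rarest classes, m W CV and M w cv, are the double crossovers. Comparing them with the parentals, only the cv allele has switched, so cv is the middle locus and the order is m – cv – w.

cv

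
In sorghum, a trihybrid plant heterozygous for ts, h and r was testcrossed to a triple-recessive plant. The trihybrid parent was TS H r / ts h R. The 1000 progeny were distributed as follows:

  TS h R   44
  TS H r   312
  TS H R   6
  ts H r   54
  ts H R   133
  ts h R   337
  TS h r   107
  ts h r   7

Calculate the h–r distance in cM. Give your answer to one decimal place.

25.3 cM

The two rarest classes, TS H R and ts h r, are the double crossovers. Comparing them with the parentals, only the r allele has switched, so r is the middle locus and the order is ts – r – h.
Crossovers in the r–h interval produce the single-crossover classes TS h r and ts H R (107 + 133 = 240) plus the double crossovers (13).
RF(r–h) = (240 + 13) / 1000 = 253/1000 = 0.2530 → 25.3 cM.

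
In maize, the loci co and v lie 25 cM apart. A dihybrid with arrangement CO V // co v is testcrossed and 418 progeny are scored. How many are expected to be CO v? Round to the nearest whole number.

A map distance of 25 cM corresponds to a recombination frequency of 0.250.
The F1 is CO V / co v, so CO v is a recombinant gamete class with expected frequency r/2 = 0.250/2 = 0.1250.
Expected number = 0.1250 × 418 = 52.25 ≈ 52.

52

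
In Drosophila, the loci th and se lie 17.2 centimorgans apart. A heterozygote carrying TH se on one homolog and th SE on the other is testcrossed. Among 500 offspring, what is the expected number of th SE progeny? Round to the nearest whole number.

A map distance of 17.2 centimorgans corresponds to a recombination frequency of 0.172.
The F1 is TH se / th SE, so th SE is a parental gamete class with expected frequency (1 − r)/2 = 0.828/2 = 0.4140.
Expected number = 0.4140 × 500 = 207.00 ≈ 207.

207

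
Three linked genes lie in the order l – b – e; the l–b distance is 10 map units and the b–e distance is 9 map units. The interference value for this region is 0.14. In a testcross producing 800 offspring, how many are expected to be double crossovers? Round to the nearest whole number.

Map distances give recombination frequencies of 0.100 and 0.090 for the two intervals.
With interference 0.14 (so coincidence = 0.86), expected double-crossover frequency = 0.100 × 0.090 × 0.86 = 0.00774.
Expected number = 0.00774 × 800 = 6.19 ≈ 6.

6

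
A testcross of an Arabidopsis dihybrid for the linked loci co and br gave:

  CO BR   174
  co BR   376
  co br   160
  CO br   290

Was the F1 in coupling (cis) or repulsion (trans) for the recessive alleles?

trans

The two most frequent classes are CO br (290) and co BR (376); these are the parental (non-recombinant) types.
So the F1 carried CO br on one chromosome and co BR on the other — the recessive alleles are on opposite chromosomes (trans / repulsion).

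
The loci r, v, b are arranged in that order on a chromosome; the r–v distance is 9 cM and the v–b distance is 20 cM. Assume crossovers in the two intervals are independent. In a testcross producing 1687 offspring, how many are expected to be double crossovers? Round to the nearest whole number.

Map distances give recombination frequencies of 0.090 and 0.200 for the two intervals.
With no interference, expected double-crossover frequency = 0.090 × 0.200 = 0.01800.
Expected number = 0.01800 × 1687 = 30.37 ≈ 30.

30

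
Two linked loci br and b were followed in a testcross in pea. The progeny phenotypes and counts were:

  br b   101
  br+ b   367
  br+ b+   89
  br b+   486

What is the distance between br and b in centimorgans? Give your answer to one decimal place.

The two most frequent classes, br+ b (367) and br b+ (486), are the parental types, so the F1 was br+ b / br b+.
The recombinant classes are br+ b+ and br b: 89 + 101 = 190.
Recombination frequency = 190/1043 = 0.1822 ≈ 18.2%, i.e. 18.2 centimorgans.

18.2 centimorgans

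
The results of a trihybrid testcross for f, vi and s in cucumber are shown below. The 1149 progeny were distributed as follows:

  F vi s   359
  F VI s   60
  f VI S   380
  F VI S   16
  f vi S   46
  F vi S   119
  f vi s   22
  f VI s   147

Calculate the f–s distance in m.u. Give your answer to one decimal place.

The two most frequent reciprocal classes, f VI S and F vi s, are the parental types, so the F1 was f VI S / F vi s.
The two rarest classes, F VI S and f vi s, are the double crossovers. Comparing them with the parentals, only the f allele has switched, so f is the middle locus and the order is vi – f – s.
Crossovers in the f–s interval produce the single-crossover classes f VI s and F vi S (147 + 119 = 266) plus the double crossovers (38).
RF(f–s) = (266 + 38) / 1149 = 304/1149 = 0.2646 → 26.5 m.u.

26.5 m.u.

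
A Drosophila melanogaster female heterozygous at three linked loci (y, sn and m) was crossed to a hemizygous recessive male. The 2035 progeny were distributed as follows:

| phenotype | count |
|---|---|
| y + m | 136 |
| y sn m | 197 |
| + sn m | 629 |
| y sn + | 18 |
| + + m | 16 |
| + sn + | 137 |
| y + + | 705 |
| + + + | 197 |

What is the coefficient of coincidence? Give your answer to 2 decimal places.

The two most frequent reciprocal classes, y + + and + sn m, are the parental types, so the F1 was y + + / + sn m.
The two rarest classes, y sn + and + + m, are the double crossovers. Comparing them with the parentals, only the sn allele has switched, so sn is the middle locus and the order is m – sn – y.
m–sn: (273 + 34)/2035 = 0.1509; sn–y: (394 + 34)/2035 = 0.2103.
Expected DCO frequency = 0.1509 × 0.2103 ≈ 0.03173; observed = 34/2035 ≈ 0.01671.
Coefficient of coincidence = 0.01671/0.03173 ≈ 0.53.

0.53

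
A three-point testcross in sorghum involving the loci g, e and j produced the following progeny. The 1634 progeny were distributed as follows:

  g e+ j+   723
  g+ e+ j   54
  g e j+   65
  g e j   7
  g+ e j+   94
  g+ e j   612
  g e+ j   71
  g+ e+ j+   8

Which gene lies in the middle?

g

The two most frequent reciprocal classes, g e+ j+ and g+ e j, are the parental types, so the F1 was g e+ j+ / g+ e j.
The two rarest classes, g+ e+ j+ and g e j, are the double crossovers. Comparing them with the parentals, only the g allele has switched, so g is the middle locus and the order is e – g – j.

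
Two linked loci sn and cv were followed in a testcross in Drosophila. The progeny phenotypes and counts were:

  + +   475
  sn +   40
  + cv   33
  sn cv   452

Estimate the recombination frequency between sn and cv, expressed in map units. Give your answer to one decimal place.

The two most frequent classes, + + (475) and sn cv (452), are the parental types, so the F1 was + + / sn cv.
The recombinant classes are + cv and sn +: 33 + 40 = 73.
Recombination frequency = 73/1000 = 0.0730 ≈ 7.3%, i.e. 7.3 map units.

7.3 map units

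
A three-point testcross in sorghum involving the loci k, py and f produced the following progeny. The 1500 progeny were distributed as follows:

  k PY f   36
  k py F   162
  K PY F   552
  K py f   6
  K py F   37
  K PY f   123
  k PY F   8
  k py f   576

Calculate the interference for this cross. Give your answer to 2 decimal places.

The two most frequent reciprocal classes, k py f and K PY F, are the parental types, so the F1 was k py f / K PY F.
The two rarest classes, K py f and k PY F, are the double crossovers. Comparing them with the parentals, only the k allele has switched, so k is the middle locus and the order is py – k – f.
py–k: (73 + 14)/1500 = 0.0580; k–f: (285 + 14)/1500 = 0.1993.
Expected DCO frequency = 0.0580 × 0.1993 ≈ 0.01156; observed = 14/1500 ≈ 0.00933.
Coefficient of coincidence = 0.00933/0.01156 ≈ 0.81; interference = 1 − 0.81 = 0.19.

0.19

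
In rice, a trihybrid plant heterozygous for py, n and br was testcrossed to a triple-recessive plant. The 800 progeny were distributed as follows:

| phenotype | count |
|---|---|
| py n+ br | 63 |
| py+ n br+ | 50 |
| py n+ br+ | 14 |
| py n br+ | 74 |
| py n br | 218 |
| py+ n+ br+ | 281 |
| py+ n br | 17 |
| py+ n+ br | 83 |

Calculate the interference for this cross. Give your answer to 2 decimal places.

0.08

The two most frequent reciprocal classes, py n br and py+ n+ br+, are the parental types, so the F1 was py n br / py+ n+ br+.
The two rarest classes, py+ n br and py n+ br+, are the double crossovers. Comparing them with the parentals, only the py allele has switched, so py is the middle locus and the order is br – py – n.
br–py: (157 + 31)/800 = 0.2350; py–n: (113 + 31)/800 = 0.1800.
Expected DCO frequency = 0.2350 × 0.1800 ≈ 0.04230; observed = 31/800 ≈ 0.03875.
Coefficient of coincidence = 0.03875/0.04230 ≈ 0.92; interference = 1 − 0.92 = 0.08.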